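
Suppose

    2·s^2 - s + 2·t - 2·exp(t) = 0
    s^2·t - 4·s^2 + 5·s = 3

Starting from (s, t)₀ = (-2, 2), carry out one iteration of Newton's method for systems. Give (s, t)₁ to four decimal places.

(0.0862, 0.4697)

At (-2, 2): F = (-0.778112, -21.0000).
Jacobian J = [[4·s - 1, -2·exp(t) + 2], [2·s·t - 8·s + 5, s^2]].
At the point, J = [[-9.0000, -12.778112], [13.0000, 4.0000]] (det J = 130.115459).
Solving J·Δ = −F gives Δ = (2.0862, -1.5303).
Then the next iterate is (s, t)₁ = (0.0862, 0.4697).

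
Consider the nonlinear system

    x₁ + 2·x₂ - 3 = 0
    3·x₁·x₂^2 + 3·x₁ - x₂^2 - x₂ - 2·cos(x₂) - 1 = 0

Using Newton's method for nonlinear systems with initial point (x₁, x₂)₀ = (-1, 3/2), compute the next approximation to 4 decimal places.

At (-1, 3/2): F = (-1.0000, -14.641474).
Jacobian J = [[1, 2], [3·x₂^2 + 3, 6·x₁·x₂ - 2·x₂ + 2·sin(x₂) - 1]].
At the point, J = [[1.0000, 2.0000], [9.7500, -11.005010]] (det J = -30.505010).
Solving J·Δ = −F gives Δ = (1.3207, -0.1603).
Then the next iterate is (x₁, x₂)₁ = (0.3207, 1.3397).

(0.3207, 1.3397)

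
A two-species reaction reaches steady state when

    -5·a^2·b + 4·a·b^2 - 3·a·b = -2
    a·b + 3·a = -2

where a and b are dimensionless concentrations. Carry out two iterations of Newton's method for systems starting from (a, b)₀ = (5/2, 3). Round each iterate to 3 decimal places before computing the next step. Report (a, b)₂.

(-0.981, 1.838)

At (5/2, 3): F = (-24.250, 17.000).
Jacobian J = [[-10·a·b + 4·b^2 - 3·b, -5·a^2 + 8·a·b - 3·a], [b + 3, a]].
At the point, J = [[-48.000, 21.250], [6.000, 2.500]] (det J = -247.500).
Solving J·Δ = −F gives Δ = (-1.705, -2.709).
Then the next iterate is (a, b)₁ = (0.795, 0.291).
Round to (0.795, 0.291) and repeat: F = (0.65565, 4.61634), J = [[-2.84773, -3.69437], [3.291, 0.795]].
Δ = (-1.776, 1.547), so (a, b)₂ = (-0.981, 1.838).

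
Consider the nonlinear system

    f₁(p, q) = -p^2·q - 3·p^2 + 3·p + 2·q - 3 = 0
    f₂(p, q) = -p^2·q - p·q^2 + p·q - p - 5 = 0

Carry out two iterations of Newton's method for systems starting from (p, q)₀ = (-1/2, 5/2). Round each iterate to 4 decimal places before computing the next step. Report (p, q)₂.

(-0.6229, 3.6675)

At (-1/2, 5/2): F = (-0.8750, -3.2500).
Jacobian J = [[-2·p·q - 6·p + 3, -p^2 + 2], [-2·p·q - q^2 + q - 1, -p^2 - 2·p·q + p]].
At the point, J = [[8.5000, 1.7500], [-2.2500, 1.7500]] (det J = 18.8125).
Solving J·Δ = −F gives Δ = (-0.2209, 1.5731).
Then the next iterate is (p, q)₁ = (-0.7209, 4.0731).
Round to (-0.7209, 4.0731) and repeat: F = (-0.692368, 2.627660), J = [[13.197996, 1.480303], [-7.644448, 4.631999]].
Δ = (0.0980, -0.4056), so (p, q)₂ = (-0.6229, 3.6675).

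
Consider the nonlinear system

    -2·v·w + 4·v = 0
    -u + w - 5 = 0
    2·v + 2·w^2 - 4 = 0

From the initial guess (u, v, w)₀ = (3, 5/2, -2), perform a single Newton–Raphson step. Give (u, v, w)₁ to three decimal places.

At (3, 5/2, -2): F = (20.000, -10.000, 9.000).
Jacobian J = [[0, -2·w + 4, -2·v], [-1, 0, 1], [0, 2, 4·w]].
At the point, J = [[0.000, 8.000, -5.000], [-1.000, 0.000, 1.000], [0.000, 2.000, -8.000]] (det J = -54.000).
Solving J·Δ = −F gives Δ = (-9.407, -2.130, 0.593).
Then the next iterate is (u, v, w)₁ = (-6.407, 0.370, -1.407).

(-6.407, 0.370, -1.407)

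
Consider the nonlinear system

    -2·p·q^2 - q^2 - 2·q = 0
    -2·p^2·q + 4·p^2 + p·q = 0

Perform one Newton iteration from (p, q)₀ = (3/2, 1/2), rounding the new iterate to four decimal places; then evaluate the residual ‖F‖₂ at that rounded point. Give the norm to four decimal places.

1.6556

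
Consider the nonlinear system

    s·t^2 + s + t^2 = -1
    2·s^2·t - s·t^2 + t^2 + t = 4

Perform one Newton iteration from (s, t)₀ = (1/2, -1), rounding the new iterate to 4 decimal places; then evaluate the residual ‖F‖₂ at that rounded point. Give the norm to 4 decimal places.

5.5456

At (1/2, -1): F = (3.0000, -5.0000).
Jacobian J = [[t^2 + 1, 2·s·t + 2·t], [4·s·t - t^2, 2·s^2 - 2·s·t + 2·t + 1]].
At the point, J = [[2.0000, -3.0000], [-3.0000, 0.5000]] (det J = -8.0000).
Solving J·Δ = −F gives Δ = (-1.6875, -0.1250).
Then the next iterate is (s, t)₁ = (-1.1875, -1.1250).
Re-evaluating at (-1.1875, -1.1250): F = (-0.424805, -5.529297), so ‖F‖₂ = 5.5456.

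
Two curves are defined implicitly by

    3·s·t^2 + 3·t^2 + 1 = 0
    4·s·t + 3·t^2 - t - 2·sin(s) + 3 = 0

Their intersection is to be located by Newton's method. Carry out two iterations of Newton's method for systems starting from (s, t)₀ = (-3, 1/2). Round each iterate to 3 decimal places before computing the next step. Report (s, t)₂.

(-2.349, 0.497)

At (-3, 1/2): F = (-0.500, -2.46776).
Jacobian J = [[3·t^2, 6·s·t + 6·t], [4·t - 2·cos(s), 4·s + 6·t - 1]].
At the point, J = [[0.750, -6.000], [3.97998, -10.000]] (det J = 16.37991).
Solving J·Δ = −F gives Δ = (0.599, -0.008).
Then the next iterate is (s, t)₁ = (-2.401, 0.492).
Round to (-2.401, 0.492) and repeat: F = (-0.01739, -0.14153), J = [[0.72619, -4.13575], [3.44414, -7.652]].
Δ = (0.052, 0.005), so (s, t)₂ = (-2.349, 0.497).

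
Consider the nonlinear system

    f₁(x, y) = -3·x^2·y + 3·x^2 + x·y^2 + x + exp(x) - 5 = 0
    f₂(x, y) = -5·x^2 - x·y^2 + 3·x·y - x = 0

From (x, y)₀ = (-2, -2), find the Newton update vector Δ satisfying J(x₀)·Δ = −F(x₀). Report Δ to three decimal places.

(0.615, 0.538)

At (-2, -2): F = (21.13534, 2.000).
Jacobian J = [[-6·x·y + 6·x + y^2 + exp(x) + 1, -3·x^2 + 2·x·y], [-10·x - y^2 + 3·y - 1, -2·x·y + 3·x]].
At the point, J = [[-30.86466, -4.000], [9.000, -14.000]] (det J = 468.10531).
Solving J·Δ = −F gives Δ = (0.615, 0.538).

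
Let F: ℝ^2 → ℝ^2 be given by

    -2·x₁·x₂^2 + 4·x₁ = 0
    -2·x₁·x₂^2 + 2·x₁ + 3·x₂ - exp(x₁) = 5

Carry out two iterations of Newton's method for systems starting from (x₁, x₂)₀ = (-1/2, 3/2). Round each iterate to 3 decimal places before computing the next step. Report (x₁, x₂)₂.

(-0.643, 1.413)

At (-1/2, 3/2): F = (0.250, 0.14347).
Jacobian J = [[-2·x₂^2 + 4, -4·x₁·x₂], [-2·x₂^2 - exp(x₁) + 2, -4·x₁·x₂ + 3]].
At the point, J = [[-0.500, 3.000], [-3.10653, 6.000]] (det J = 6.31959).
Solving J·Δ = −F gives Δ = (-0.169, -0.112).
Then the next iterate is (x₁, x₂)₁ = (-0.669, 1.388).
Round to (-0.669, 1.388) and repeat: F = (-0.09828, -0.10850), J = [[0.14691, 3.71429], [-2.36531, 6.71429]].
Δ = (0.026, 0.025), so (x₁, x₂)₂ = (-0.643, 1.413).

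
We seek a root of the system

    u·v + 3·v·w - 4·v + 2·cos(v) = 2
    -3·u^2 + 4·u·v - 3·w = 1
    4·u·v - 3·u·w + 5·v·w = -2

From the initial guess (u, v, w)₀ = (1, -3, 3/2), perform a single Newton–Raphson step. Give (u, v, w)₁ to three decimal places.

At (1, -3, 3/2): F = (-8.47998, -20.500, -37.000).
Jacobian J = [[v, u + 3·w - 2·sin(v) - 4, 3·v], [-6·u + 4·v, 4·u, -3], [4·v - 3·w, 4·u + 5·w, -3·u + 5·v]].
At the point, J = [[-3.000, 1.78224, -9.000], [-18.000, 4.000, -3.000], [-16.500, 11.500, -18.000]] (det J = 892.27512).
Solving J·Δ = −F gives Δ = (-0.726, 1.565, -0.390).
Then the next iterate is (u, v, w)₁ = (0.274, -1.435, 1.110).

(0.274, -1.435, 1.110)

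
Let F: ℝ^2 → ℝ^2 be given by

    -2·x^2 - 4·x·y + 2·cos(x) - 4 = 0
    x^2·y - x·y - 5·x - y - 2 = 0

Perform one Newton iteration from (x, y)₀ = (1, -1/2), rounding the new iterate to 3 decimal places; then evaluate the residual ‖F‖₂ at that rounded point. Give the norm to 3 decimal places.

2.367

At (1, -1/2): F = (-2.91940, -6.500).
Jacobian J = [[-4·x - 4·y - 2·sin(x), -4·x], [2·x·y - y - 5, x^2 - x - 1]].
At the point, J = [[-3.68294, -4.000], [-5.500, -1.000]] (det J = -18.31706).
Solving J·Δ = −F gives Δ = (-1.260, 0.430).
Then the next iterate is (x, y)₁ = (-0.260, -0.070).
Re-evaluating at (-0.260, -0.070): F = (-2.27522, -0.65293), so ‖F‖₂ = 2.367.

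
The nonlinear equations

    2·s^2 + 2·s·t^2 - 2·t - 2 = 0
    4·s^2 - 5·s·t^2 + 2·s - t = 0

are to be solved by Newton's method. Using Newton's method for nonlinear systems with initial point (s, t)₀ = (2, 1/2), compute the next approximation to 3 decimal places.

At (2, 1/2): F = (6.000, 17.000).
Jacobian J = [[4·s + 2·t^2, 4·s·t - 2], [8·s - 5·t^2 + 2, -10·s·t - 1]].
At the point, J = [[8.500, 2.000], [16.750, -11.000]] (det J = -127.000).
Solving J·Δ = −F gives Δ = (-0.787, 0.346).
Then the next iterate is (s, t)₁ = (1.213, 0.846).

(1.213, 0.846)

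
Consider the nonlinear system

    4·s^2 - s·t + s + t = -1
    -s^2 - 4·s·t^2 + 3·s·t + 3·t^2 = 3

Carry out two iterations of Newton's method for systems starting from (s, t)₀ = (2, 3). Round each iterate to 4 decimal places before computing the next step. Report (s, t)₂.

(1.0538, -41.4271)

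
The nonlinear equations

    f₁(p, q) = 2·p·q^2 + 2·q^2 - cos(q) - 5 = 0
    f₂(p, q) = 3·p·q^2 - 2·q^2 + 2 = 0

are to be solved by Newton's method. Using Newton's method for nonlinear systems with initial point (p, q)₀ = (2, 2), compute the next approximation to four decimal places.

(1.1943, 1.4793)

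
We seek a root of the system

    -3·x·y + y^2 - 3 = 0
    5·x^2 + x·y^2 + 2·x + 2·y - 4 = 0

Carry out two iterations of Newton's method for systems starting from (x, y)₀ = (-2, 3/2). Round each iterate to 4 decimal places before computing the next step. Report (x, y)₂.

At (-2, 3/2): F = (8.2500, 10.5000).
Jacobian J = [[-3·y, -3·x + 2·y], [10·x + y^2 + 2, 2·x·y + 2]].
At the point, J = [[-4.5000, 9.0000], [-15.7500, -4.0000]] (det J = 159.7500).
Solving J·Δ = −F gives Δ = (0.7981, -0.5176).
Then the next iterate is (x, y)₁ = (-1.2019, 0.9824).
Round to (-1.2019, 0.9824) and repeat: F = (1.507349, 1.623853), J = [[-2.9472, 5.5705], [-9.053890, -0.361493]].
Δ = (0.1862, -0.1721), so (x, y)₂ = (-1.0157, 0.8103).

(-1.0157, 0.8103)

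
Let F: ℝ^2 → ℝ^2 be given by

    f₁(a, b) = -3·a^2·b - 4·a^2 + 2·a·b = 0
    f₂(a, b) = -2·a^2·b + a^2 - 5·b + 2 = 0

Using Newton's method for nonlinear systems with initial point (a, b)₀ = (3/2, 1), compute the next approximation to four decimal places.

(0.9007, 0.6366)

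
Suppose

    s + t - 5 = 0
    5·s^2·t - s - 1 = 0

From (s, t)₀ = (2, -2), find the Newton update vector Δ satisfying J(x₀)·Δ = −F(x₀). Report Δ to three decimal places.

At (2, -2): F = (-5.000, -43.000).
Jacobian J = [[1, 1], [10·s·t - 1, 5·s^2]].
At the point, J = [[1.000, 1.000], [-41.000, 20.000]] (det J = 61.000).
Solving J·Δ = −F gives Δ = (0.934, 4.066).

(0.934, 4.066)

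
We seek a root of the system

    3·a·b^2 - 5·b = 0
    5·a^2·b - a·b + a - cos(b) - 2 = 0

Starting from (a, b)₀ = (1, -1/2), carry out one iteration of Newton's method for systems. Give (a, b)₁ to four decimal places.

(0.2280, -0.1661)

At (1, -1/2): F = (3.2500, -3.877583).
Jacobian J = [[3·b^2, 6·a·b - 5], [10·a·b - b + 1, 5·a^2 - a + sin(b)]].
At the point, J = [[0.7500, -8.0000], [-3.5000, 3.520574]] (det J = -25.359569).
Solving J·Δ = −F gives Δ = (-0.7720, 0.3339).
Then the next iterate is (a, b)₁ = (0.2280, -0.1661).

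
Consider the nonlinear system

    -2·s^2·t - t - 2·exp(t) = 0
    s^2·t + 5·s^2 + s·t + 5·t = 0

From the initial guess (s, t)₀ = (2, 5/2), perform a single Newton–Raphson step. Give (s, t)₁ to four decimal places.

(0.7629, 1.8370)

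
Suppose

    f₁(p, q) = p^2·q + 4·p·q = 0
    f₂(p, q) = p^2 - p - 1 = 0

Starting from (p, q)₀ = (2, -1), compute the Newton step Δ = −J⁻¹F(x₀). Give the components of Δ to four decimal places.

(-0.3333, 0.7778)

At (2, -1): F = (-12.0000, 1.0000).
Jacobian J = [[2·p·q + 4·q, p^2 + 4·p], [2·p - 1, 0]].
At the point, J = [[-8.0000, 12.0000], [3.0000, 0.0000]] (det J = -36.0000).
Solving J·Δ = −F gives Δ = (-0.3333, 0.7778).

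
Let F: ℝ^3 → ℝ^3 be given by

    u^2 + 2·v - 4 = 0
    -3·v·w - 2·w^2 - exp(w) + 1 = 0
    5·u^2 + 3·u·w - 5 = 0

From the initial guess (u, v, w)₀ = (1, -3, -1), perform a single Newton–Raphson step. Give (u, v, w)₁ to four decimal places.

(1.4854, 1.0146, -1.1327)

At (1, -3, -1): F = (-9.0000, -10.367879, -3.0000).
Jacobian J = [[2·u, 2, 0], [0, -3·w, -3·v - 4·w - exp(w)], [10·u + 3·w, 0, 3·u]].
At the point, J = [[2.0000, 2.0000, 0.0000], [0.0000, 3.0000, 12.632121], [7.0000, 0.0000, 3.0000]] (det J = 194.849688).
Solving J·Δ = −F gives Δ = (0.4854, 4.0146, -0.1327).
Then the next iterate is (u, v, w)₁ = (1.4854, 1.0146, -1.1327).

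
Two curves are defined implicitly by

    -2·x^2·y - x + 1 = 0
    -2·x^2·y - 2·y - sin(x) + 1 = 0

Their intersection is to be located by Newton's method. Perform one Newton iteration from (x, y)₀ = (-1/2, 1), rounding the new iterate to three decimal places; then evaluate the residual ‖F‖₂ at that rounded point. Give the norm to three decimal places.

4.939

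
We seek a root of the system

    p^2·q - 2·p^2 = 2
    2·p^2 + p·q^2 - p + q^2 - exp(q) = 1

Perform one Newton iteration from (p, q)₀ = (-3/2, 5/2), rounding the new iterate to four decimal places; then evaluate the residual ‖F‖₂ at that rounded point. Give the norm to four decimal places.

7.3327

At (-3/2, 5/2): F = (-0.8750, -10.307494).
Jacobian J = [[2·p·q - 4·p, p^2], [4·p + q^2 - 1, 2·p·q + 2·q - exp(q)]].
At the point, J = [[-1.5000, 2.2500], [-0.7500, -14.682494]] (det J = 23.711241).
Solving J·Δ = −F gives Δ = (-1.5199, -0.6244).
Then the next iterate is (p, q)₁ = (-3.0199, 1.8756).
Re-evaluating at (-3.0199, 1.8756): F = (-3.134503, 6.629003), so ‖F‖₂ = 7.3327.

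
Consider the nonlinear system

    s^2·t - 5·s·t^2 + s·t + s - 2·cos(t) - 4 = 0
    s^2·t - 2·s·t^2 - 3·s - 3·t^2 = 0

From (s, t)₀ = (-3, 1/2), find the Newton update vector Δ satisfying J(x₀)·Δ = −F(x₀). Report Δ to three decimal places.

At (-3, 1/2): F = (-2.00517, 14.250).
Jacobian J = [[2·s·t - 5·t^2 + t + 1, s^2 - 10·s·t + s + 2·sin(t)], [2·s·t - 2·t^2 - 3, s^2 - 4·s·t - 6·t]].
At the point, J = [[-2.750, 21.95885], [-6.500, 12.000]] (det J = 109.73253).
Solving J·Δ = −F gives Δ = (3.071, 0.476).

(3.071, 0.476)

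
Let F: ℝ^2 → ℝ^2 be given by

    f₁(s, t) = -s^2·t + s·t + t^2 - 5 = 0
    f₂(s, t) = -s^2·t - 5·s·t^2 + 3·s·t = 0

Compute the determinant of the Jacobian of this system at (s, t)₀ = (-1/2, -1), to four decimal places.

J = [[-2·s·t + t, -s^2 + s + 2·t], [-2·s·t - 5·t^2 + 3·t, -s^2 - 10·s·t + 3·s]].
At the point, J = [[-2.0000, -2.7500], [-9.0000, -6.7500]].
det J = -11.2500.

-11.2500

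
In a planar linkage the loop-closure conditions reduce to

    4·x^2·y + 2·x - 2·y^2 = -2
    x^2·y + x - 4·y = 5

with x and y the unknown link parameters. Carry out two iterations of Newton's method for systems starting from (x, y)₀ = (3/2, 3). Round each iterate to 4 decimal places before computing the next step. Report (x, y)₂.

(8.2800, -3.6438)

At (3/2, 3): F = (14.0000, -8.7500).
Jacobian J = [[8·x·y + 2, 4·x^2 - 4·y], [2·x·y + 1, x^2 - 4]].
At the point, J = [[38.0000, -3.0000], [10.0000, -1.7500]] (det J = -36.5000).
Solving J·Δ = −F gives Δ = (-1.3904, -12.9452).
Then the next iterate is (x, y)₁ = (0.1096, -9.9452).
Round to (0.1096, -9.9452) and repeat: F = (-196.072659, 34.770937), J = [[-6.719951, 39.828849], [-1.179988, -3.987988]].
Δ = (8.1704, 6.3014), so (x, y)₂ = (8.2800, -3.6438).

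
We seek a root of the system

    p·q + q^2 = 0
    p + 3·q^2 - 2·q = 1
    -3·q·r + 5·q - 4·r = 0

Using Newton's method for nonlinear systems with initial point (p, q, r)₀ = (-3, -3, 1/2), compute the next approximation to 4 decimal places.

At (-3, -3, 1/2): F = (18.0000, 29.0000, -12.5000).
Jacobian J = [[q, p + 2·q, 0], [1, 6·q - 2, 0], [0, -3·r + 5, -3·q - 4]].
At the point, J = [[-3.0000, -9.0000, 0.0000], [1.0000, -20.0000, 0.0000], [0.0000, 3.5000, 5.0000]] (det J = 345.0000).
Solving J·Δ = −F gives Δ = (1.4348, 1.5217, 1.4348).
Then the next iterate is (p, q, r)₁ = (-1.5652, -1.4783, 1.9348).

(-1.5652, -1.4783, 1.9348)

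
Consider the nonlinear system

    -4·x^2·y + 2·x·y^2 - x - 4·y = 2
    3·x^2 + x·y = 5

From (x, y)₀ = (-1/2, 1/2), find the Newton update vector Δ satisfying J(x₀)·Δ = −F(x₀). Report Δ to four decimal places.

(-1.5794, -1.1032)

At (-1/2, 1/2): F = (-4.2500, -4.5000).
Jacobian J = [[-8·x·y + 2·y^2 - 1, -4·x^2 + 4·x·y - 4], [6·x + y, x]].
At the point, J = [[1.5000, -6.0000], [-2.5000, -0.5000]] (det J = -15.7500).
Solving J·Δ = −F gives Δ = (-1.5794, -1.1032).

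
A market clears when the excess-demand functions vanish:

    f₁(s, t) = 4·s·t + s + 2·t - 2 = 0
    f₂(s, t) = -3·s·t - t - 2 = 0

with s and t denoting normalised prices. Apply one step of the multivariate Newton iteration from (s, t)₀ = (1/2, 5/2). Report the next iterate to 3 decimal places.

At (1/2, 5/2): F = (8.500, -8.250).
Jacobian J = [[4·t + 1, 4·s + 2], [-3·t, -3·s - 1]].
At the point, J = [[11.000, 4.000], [-7.500, -2.500]] (det J = 2.500).
Solving J·Δ = −F gives Δ = (-4.700, 10.800).
Then the next iterate is (s, t)₁ = (-4.200, 13.300).

(-4.200, 13.300)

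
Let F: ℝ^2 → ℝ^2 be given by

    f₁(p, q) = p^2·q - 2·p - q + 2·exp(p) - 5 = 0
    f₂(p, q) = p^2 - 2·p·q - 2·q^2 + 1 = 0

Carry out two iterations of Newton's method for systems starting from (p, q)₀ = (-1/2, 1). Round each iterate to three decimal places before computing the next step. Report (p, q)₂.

At (-1/2, 1): F = (-3.53694, 0.250).
Jacobian J = [[2·p·q + 2·exp(p) - 2, p^2 - 1], [2·p - 2·q, -2·p - 4·q]].
At the point, J = [[-1.78694, -0.750], [-3.000, -3.000]] (det J = 3.11082).
Solving J·Δ = −F gives Δ = (-3.471, 3.555).
Then the next iterate is (p, q)₁ = (-3.971, 4.555).
Round to (-3.971, 4.555) and repeat: F = (70.25178, 11.44860), J = [[-38.13810, 14.76884], [-17.052, -10.278]].
Δ = (1.384, -1.182), so (p, q)₂ = (-2.587, 3.373).

(-2.587, 3.373)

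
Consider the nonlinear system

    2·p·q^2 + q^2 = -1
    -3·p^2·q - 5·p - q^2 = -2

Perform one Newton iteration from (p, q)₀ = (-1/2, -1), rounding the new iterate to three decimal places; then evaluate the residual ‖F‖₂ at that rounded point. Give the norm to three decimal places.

63.273

At (-1/2, -1): F = (1.000, 4.250).
Jacobian J = [[2·q^2, 4·p·q + 2·q], [-6·p·q - 5, -3·p^2 - 2·q]].
At the point, J = [[2.000, 0.000], [-8.000, 1.250]] (det J = 2.500).
Solving J·Δ = −F gives Δ = (-0.500, -6.600).
Then the next iterate is (p, q)₁ = (-1.000, -7.600).
Re-evaluating at (-1.000, -7.600): F = (-56.760, -27.960), so ‖F‖₂ = 63.273.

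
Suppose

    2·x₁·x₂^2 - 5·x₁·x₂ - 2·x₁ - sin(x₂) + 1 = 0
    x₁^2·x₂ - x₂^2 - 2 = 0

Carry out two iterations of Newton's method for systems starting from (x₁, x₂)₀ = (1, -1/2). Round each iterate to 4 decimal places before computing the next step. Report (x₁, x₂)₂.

(0.6504, -0.7384)

At (1, -1/2): F = (2.479426, -2.7500).
Jacobian J = [[2·x₂^2 - 5·x₂ - 2, 4·x₁·x₂ - 5·x₁ - cos(x₂)], [2·x₁·x₂, x₁^2 - 2·x₂]].
At the point, J = [[1.0000, -7.877583], [-1.0000, 2.0000]] (det J = -5.877583).
Solving J·Δ = −F gives Δ = (-2.8421, -0.0460).
Then the next iterate is (x₁, x₂)₁ = (-1.8421, -0.5460).
Round to (-1.8421, -0.5460) and repeat: F = (-0.923779, -4.150875), J = [[1.326232, 12.379038], [2.011573, 4.485332]].
Δ = (2.4925, -0.1924), so (x₁, x₂)₂ = (0.6504, -0.7384).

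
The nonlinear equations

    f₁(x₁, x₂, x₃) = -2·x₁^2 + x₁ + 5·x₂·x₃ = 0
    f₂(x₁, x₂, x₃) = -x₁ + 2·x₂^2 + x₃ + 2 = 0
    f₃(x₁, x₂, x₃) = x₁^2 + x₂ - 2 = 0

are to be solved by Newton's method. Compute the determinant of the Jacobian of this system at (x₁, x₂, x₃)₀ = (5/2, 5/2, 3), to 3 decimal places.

J = [[-4·x₁ + 1, 5·x₃, 5·x₂], [-1, 4·x₂, 1], [2·x₁, 1, 0]].
At the point, J = [[-9.000, 15.000, 12.500], [-1.000, 10.000, 1.000], [5.000, 1.000, 0.000]].
det J = -553.500.

-553.500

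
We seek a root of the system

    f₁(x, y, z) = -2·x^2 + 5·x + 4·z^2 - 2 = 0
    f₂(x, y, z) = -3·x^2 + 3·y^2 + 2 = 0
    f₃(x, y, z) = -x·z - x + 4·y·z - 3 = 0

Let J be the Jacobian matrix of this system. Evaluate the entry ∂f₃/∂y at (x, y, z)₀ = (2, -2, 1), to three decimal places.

∂f₃/∂y = 4·z.
At (2, -2, 1) this is 4.000.

4.000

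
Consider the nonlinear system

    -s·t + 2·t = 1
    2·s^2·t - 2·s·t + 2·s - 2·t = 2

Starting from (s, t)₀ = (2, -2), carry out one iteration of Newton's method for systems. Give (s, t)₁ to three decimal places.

(2.500, 1.500)

At (2, -2): F = (-1.000, -2.000).
Jacobian J = [[-t, -s + 2], [4·s·t - 2·t + 2, 2·s^2 - 2·s - 2]].
At the point, J = [[2.000, 0.000], [-10.000, 2.000]] (det J = 4.000).
Solving J·Δ = −F gives Δ = (0.500, 3.500).
Then the next iterate is (s, t)₁ = (2.500, 1.500).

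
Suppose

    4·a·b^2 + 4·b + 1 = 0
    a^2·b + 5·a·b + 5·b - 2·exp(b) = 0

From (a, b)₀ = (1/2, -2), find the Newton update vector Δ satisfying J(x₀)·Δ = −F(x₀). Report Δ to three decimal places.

At (1/2, -2): F = (1.000, -15.77067).
Jacobian J = [[4·b^2, 8·a·b + 4], [2·a·b + 5·b, a^2 + 5·a - 2·exp(b) + 5]].
At the point, J = [[16.000, -4.000], [-12.000, 7.47933]] (det J = 71.66927).
Solving J·Δ = −F gives Δ = (0.776, 3.353).

(0.776, 3.353)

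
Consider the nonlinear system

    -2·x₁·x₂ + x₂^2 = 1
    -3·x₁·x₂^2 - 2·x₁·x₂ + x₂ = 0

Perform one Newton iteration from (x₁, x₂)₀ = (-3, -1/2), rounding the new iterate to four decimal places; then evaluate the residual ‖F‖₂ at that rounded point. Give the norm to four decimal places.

0.9338

At (-3, -1/2): F = (-3.7500, -1.2500).
Jacobian J = [[-2·x₂, -2·x₁ + 2·x₂], [-3·x₂^2 - 2·x₂, -6·x₁·x₂ - 2·x₁ + 1]].
At the point, J = [[1.0000, 5.0000], [0.2500, -2.0000]] (det J = -3.2500).
Solving J·Δ = −F gives Δ = (4.2308, -0.0962).
Then the next iterate is (x₁, x₂)₁ = (1.2308, -0.5962).
Re-evaluating at (1.2308, -0.5962): F = (0.823060, -0.441074), so ‖F‖₂ = 0.9338.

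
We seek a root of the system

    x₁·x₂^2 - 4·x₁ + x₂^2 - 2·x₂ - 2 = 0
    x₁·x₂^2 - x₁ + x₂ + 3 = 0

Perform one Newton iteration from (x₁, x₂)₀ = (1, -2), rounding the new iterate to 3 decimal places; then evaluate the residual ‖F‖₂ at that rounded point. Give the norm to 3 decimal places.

2.890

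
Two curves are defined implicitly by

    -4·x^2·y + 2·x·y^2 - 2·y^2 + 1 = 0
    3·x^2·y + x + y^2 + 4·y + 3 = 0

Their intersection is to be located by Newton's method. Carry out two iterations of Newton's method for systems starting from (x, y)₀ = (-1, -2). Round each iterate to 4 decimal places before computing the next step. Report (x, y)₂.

(-0.3798, -0.7782)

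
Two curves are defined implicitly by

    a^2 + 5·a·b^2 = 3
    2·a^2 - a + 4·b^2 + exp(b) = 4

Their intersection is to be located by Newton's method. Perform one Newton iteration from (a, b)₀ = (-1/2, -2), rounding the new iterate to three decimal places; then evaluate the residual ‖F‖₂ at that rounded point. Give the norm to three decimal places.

5.398

At (-1/2, -2): F = (-12.750, 13.13534).
Jacobian J = [[2·a + 5·b^2, 10·a·b], [4·a - 1, 8·b + exp(b)]].
At the point, J = [[19.000, 10.000], [-3.000, -15.86466]] (det J = -271.42863).
Solving J·Δ = −F gives Δ = (0.261, 0.779).
Then the next iterate is (a, b)₁ = (-0.239, -1.221).
Re-evaluating at (-0.239, -1.221): F = (-4.72443, 2.61154), so ‖F‖₂ = 5.398.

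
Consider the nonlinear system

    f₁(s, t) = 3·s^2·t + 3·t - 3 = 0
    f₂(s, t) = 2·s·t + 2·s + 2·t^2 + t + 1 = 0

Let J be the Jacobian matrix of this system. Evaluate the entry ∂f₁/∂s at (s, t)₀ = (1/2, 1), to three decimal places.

3.000

∂f₁/∂s = 6·s·t.
At (1/2, 1) this is 3.000.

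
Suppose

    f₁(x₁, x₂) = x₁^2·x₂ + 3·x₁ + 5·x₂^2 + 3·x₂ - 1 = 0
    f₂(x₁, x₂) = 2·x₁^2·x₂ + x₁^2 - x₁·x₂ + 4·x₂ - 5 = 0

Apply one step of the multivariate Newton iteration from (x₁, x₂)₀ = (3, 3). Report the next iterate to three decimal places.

At (3, 3): F = (89.000, 61.000).
Jacobian J = [[2·x₁·x₂ + 3, x₁^2 + 10·x₂ + 3], [4·x₁·x₂ + 2·x₁ - x₂, 2·x₁^2 - x₁ + 4]].
At the point, J = [[21.000, 42.000], [39.000, 19.000]] (det J = -1239.000).
Solving J·Δ = −F gives Δ = (-0.703, -1.768).
Then the next iterate is (x₁, x₂)₁ = (2.297, 1.232).

(2.297, 1.232)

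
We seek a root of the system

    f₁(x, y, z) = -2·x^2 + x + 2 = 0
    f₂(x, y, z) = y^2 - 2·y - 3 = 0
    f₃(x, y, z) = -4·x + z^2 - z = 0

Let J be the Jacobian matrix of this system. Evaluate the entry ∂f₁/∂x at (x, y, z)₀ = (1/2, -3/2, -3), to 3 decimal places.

-1.000

∂f₁/∂x = -4·x + 1.
At (1/2, -3/2, -3) this is -1.000.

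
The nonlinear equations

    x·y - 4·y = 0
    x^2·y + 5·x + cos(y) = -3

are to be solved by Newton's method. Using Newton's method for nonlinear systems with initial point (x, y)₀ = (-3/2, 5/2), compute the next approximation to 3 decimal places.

At (-3/2, 5/2): F = (-13.750, 0.32386).
Jacobian J = [[y, x - 4], [2·x·y + 5, x^2 - sin(y)]].
At the point, J = [[2.500, -5.500], [-2.500, 1.65153]] (det J = -9.62118).
Solving J·Δ = −F gives Δ = (-2.175, -3.489).
Then the next iterate is (x, y)₁ = (-3.675, -0.989).

(-3.675, -0.989)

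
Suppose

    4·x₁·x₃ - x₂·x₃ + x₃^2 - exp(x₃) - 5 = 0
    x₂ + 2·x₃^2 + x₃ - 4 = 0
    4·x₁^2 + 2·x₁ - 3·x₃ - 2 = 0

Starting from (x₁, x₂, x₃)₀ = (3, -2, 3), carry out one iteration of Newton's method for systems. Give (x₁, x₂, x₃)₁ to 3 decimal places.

(1.646, 1.261, 1.595)

At (3, -2, 3): F = (25.91446, 15.000, 31.000).
Jacobian J = [[4·x₃, -x₃, 4·x₁ - x₂ + 2·x₃ - exp(x₃)], [0, 1, 4·x₃ + 1], [8·x₁ + 2, 0, -3]].
At the point, J = [[12.000, -3.000, -0.08554], [0.000, 1.000, 13.000], [26.000, 0.000, -3.000]] (det J = -1047.77604).
Solving J·Δ = −F gives Δ = (-1.354, 3.261, -1.405).
Then the next iterate is (x₁, x₂, x₃)₁ = (1.646, 1.261, 1.595).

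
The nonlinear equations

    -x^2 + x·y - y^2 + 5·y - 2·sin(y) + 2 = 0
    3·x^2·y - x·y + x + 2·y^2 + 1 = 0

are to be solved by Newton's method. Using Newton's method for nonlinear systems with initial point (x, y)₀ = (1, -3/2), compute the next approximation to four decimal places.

(0.9718, -0.5793)

At (1, -3/2): F = (-8.255010, 3.5000).
Jacobian J = [[-2·x + y, x - 2·y - 2·cos(y) + 5], [6·x·y - y + 1, 3·x^2 - x + 4·y]].
At the point, J = [[-3.5000, 8.858526], [-6.5000, -4.0000]] (det J = 71.580416).
Solving J·Δ = −F gives Δ = (-0.0282, 0.9207).
Then the next iterate is (x, y)₁ = (0.9718, -0.5793).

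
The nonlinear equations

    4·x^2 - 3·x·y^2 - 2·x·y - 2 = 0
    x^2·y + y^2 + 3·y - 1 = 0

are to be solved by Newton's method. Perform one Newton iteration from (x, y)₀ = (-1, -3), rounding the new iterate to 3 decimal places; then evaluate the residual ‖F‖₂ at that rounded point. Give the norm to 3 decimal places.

At (-1, -3): F = (23.000, -4.000).
Jacobian J = [[8·x - 3·y^2 - 2·y, -6·x·y - 2·x], [2·x·y, x^2 + 2·y + 3]].
At the point, J = [[-29.000, -16.000], [6.000, -2.000]] (det J = 154.000).
Solving J·Δ = −F gives Δ = (0.714, 0.143).
Then the next iterate is (x, y)₁ = (-0.286, -2.857).
Re-evaluating at (-0.286, -2.857): F = (3.69636, -1.64224), so ‖F‖₂ = 4.045.

4.045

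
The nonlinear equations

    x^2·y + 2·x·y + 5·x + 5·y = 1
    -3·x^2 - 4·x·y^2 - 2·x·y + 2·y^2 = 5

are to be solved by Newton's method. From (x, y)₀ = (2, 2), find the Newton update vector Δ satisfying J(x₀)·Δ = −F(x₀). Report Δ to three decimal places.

(-5.717, 4.783)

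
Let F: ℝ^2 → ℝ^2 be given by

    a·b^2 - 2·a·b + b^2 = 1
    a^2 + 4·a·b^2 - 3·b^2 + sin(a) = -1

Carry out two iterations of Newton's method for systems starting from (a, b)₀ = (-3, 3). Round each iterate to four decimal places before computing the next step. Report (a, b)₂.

(-4.8084, -0.3400)

At (-3, 3): F = (-1.0000, -125.141120).
Jacobian J = [[b^2 - 2·b, 2·a·b - 2·a + 2·b], [2·a + 4·b^2 + cos(a), 8·a·b - 6·b]].
At the point, J = [[3.0000, -6.0000], [29.010008, -90.0000]] (det J = -95.939955).
Solving J·Δ = −F gives Δ = (-6.8881, -3.6107).
Then the next iterate is (a, b)₁ = (-9.8881, -0.6107).
Round to (-9.8881, -0.6107) and repeat: F = (-16.392182, 83.351335), J = [[1.594354, 30.632125], [-19.178955, 51.973501]].
Δ = (5.0797, 0.2707), so (a, b)₂ = (-4.8084, -0.3400).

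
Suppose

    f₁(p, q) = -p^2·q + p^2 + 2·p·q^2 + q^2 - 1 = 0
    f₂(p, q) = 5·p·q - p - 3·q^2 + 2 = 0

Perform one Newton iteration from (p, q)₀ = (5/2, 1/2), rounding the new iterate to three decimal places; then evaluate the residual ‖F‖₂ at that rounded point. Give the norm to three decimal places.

1.771

At (5/2, 1/2): F = (3.625, 5.000).
Jacobian J = [[-2·p·q + 2·p + 2·q^2, -p^2 + 4·p·q + 2·q], [5·q - 1, 5·p - 6·q]].
At the point, J = [[3.000, -0.250], [1.500, 9.500]] (det J = 28.875).
Solving J·Δ = −F gives Δ = (-1.236, -0.331).
Then the next iterate is (p, q)₁ = (1.264, 0.169).
Re-evaluating at (1.264, 0.169): F = (0.42845, 1.71840), so ‖F‖₂ = 1.771.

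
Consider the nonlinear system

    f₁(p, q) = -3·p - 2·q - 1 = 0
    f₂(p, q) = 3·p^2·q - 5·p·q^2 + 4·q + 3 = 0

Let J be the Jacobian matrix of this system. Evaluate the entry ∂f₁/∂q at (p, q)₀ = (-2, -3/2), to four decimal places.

-2.0000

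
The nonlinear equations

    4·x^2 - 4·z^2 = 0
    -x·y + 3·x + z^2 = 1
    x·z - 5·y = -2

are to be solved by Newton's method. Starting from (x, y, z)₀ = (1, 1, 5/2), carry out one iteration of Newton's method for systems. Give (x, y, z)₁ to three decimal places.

At (1, 1, 5/2): F = (-21.000, 7.250, -0.500).
Jacobian J = [[8·x, 0, -8·z], [-y + 3, -x, 2·z], [z, -5, x]].
At the point, J = [[8.000, 0.000, -20.000], [2.000, -1.000, 5.000], [2.500, -5.000, 1.000]] (det J = 342.000).
Solving J·Δ = −F gives Δ = (-0.675, -0.702, -1.320).
Then the next iterate is (x, y, z)₁ = (0.325, 0.298, 1.180).

(0.325, 0.298, 1.180)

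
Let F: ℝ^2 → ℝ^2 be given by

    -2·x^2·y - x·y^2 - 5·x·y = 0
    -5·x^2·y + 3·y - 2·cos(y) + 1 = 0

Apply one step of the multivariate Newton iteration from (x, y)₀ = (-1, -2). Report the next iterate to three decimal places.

(0.090, -6.179)

At (-1, -2): F = (-2.000, 5.83229).
Jacobian J = [[-4·x·y - y^2 - 5·y, -2·x^2 - 2·x·y - 5·x], [-10·x·y, -5·x^2 + 2·sin(y) + 3]].
At the point, J = [[-2.000, -1.000], [-20.000, -3.81859]] (det J = -12.36281).
Solving J·Δ = −F gives Δ = (1.090, -4.179).
Then the next iterate is (x, y)₁ = (0.090, -6.179).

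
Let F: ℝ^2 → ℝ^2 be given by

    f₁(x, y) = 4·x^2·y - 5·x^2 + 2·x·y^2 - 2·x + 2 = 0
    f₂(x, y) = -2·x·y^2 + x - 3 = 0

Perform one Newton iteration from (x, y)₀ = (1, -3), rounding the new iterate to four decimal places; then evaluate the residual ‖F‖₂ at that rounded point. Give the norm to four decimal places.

At (1, -3): F = (1.0000, -20.0000).
Jacobian J = [[8·x·y - 10·x + 2·y^2 - 2, 4·x^2 + 4·x·y], [-2·y^2 + 1, -4·x·y]].
At the point, J = [[-18.0000, -8.0000], [-17.0000, 12.0000]] (det J = -352.0000).
Solving J·Δ = −F gives Δ = (-0.4205, 1.0710).
Then the next iterate is (x, y)₁ = (0.5795, -1.9290).
Re-evaluating at (0.5795, -1.9290): F = (0.883396, -6.733187), so ‖F‖₂ = 6.7909.

6.7909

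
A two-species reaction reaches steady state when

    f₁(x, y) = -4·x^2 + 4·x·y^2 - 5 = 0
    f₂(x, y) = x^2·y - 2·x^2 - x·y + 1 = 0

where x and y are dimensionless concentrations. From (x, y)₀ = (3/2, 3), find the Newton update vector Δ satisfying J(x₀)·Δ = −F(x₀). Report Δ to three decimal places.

At (3/2, 3): F = (40.000, -1.250).
Jacobian J = [[-8·x + 4·y^2, 8·x·y], [2·x·y - 4·x - y, x^2 - x]].
At the point, J = [[24.000, 36.000], [0.000, 0.750]] (det J = 18.000).
Solving J·Δ = −F gives Δ = (-4.167, 1.667).

(-4.167, 1.667)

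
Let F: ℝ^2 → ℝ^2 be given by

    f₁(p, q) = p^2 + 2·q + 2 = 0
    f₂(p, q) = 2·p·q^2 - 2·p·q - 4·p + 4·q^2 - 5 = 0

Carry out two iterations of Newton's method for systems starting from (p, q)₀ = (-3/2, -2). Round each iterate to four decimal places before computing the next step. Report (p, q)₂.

At (-3/2, -2): F = (0.2500, -1.0000).
Jacobian J = [[2·p, 2], [2·q^2 - 2·q - 4, 4·p·q - 2·p + 8·q]].
At the point, J = [[-3.0000, 2.0000], [8.0000, -1.0000]] (det J = -13.0000).
Solving J·Δ = −F gives Δ = (0.1346, 0.0769).
Then the next iterate is (p, q)₁ = (-1.3654, -1.9231).
Round to (-1.3654, -1.9231) and repeat: F = (0.018117, -0.096102), J = [[-2.7308, 2.0000], [7.242827, -2.150797]].
Δ = (0.0178, 0.0152), so (p, q)₂ = (-1.3476, -1.9079).

(-1.3476, -1.9079)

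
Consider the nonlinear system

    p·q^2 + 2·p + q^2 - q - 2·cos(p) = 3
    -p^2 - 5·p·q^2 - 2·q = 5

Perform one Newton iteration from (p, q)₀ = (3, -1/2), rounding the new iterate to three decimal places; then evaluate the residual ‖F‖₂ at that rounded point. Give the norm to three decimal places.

At (3, -1/2): F = (6.47998, -16.750).
Jacobian J = [[q^2 + 2·sin(p) + 2, 2·p·q + 2·q - 1], [-2·p - 5·q^2, -10·p·q - 2]].
At the point, J = [[2.53224, -5.000], [-7.250, 13.000]] (det J = -3.33088).
Solving J·Δ = −F gives Δ = (0.147, 1.370).
Then the next iterate is (p, q)₁ = (3.147, 0.870).
Re-evaluating at (3.147, 0.870): F = (7.56284, -28.55343), so ‖F‖₂ = 29.538.

29.538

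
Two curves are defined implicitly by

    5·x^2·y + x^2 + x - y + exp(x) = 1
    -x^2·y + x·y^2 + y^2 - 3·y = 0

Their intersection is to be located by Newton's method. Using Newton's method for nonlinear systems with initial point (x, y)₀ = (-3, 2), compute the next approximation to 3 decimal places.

At (-3, 2): F = (93.04979, -32.000).
Jacobian J = [[10·x·y + 2·x + exp(x) + 1, 5·x^2 - 1], [-2·x·y + y^2, -x^2 + 2·x·y + 2·y - 3]].
At the point, J = [[-64.95021, 44.000], [16.000, -20.000]] (det J = 595.00426).
Solving J·Δ = −F gives Δ = (0.761, -0.991).
Then the next iterate is (x, y)₁ = (-2.239, 1.009).

(-2.239, 1.009)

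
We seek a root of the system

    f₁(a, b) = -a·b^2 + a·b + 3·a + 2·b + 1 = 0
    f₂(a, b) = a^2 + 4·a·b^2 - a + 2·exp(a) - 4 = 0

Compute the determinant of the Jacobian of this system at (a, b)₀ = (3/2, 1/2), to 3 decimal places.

J = [[-b^2 + b + 3, -2·a·b + a + 2], [2·a + 4·b^2 + 2·exp(a) - 1, 8·a·b]].
At the point, J = [[3.250, 2.000], [11.96338, 6.000]].
det J = -4.427.

-4.427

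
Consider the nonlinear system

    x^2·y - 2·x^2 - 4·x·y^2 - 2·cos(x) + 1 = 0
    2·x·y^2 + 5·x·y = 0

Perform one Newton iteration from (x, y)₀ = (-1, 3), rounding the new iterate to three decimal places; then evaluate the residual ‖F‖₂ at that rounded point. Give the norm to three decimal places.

21.839

At (-1, 3): F = (36.91940, -33.000).
Jacobian J = [[2·x·y - 4·x - 4·y^2 + 2·sin(x), x^2 - 8·x·y], [2·y^2 + 5·y, 4·x·y + 5·x]].
At the point, J = [[-39.68294, 25.000], [33.000, -17.000]] (det J = -150.38999).
Solving J·Δ = −F gives Δ = (1.312, 0.606).
Then the next iterate is (x, y)₁ = (0.312, 3.606).
Re-evaluating at (0.312, 3.606): F = (-16.97515, 13.73938), so ‖F‖₂ = 21.839.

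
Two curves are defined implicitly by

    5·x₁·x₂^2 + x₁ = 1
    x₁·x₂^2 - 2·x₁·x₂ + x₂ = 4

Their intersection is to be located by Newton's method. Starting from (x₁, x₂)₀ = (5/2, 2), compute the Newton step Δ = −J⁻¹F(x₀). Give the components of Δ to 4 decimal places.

At (5/2, 2): F = (51.5000, -2.0000).
Jacobian J = [[5·x₂^2 + 1, 10·x₁·x₂], [x₂^2 - 2·x₂, 2·x₁·x₂ - 2·x₁ + 1]].
At the point, J = [[21.0000, 50.0000], [0.0000, 6.0000]] (det J = 126.0000).
Solving J·Δ = −F gives Δ = (-3.2460, 0.3333).

(-3.2460, 0.3333)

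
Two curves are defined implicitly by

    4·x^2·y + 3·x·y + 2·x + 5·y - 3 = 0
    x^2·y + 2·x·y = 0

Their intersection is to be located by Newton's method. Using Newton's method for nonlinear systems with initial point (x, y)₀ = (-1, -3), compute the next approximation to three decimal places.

At (-1, -3): F = (-23.000, 3.000).
Jacobian J = [[8·x·y + 3·y + 2, 4·x^2 + 3·x + 5], [2·x·y + 2·y, x^2 + 2·x]].
At the point, J = [[17.000, 6.000], [0.000, -1.000]] (det J = -17.000).
Solving J·Δ = −F gives Δ = (0.294, 3.000).
Then the next iterate is (x, y)₁ = (-0.706, 0.000).

(-0.706, 0.000)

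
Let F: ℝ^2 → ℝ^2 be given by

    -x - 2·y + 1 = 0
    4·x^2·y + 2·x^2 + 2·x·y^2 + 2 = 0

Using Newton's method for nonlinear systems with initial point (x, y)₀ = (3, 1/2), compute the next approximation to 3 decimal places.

(9.714, -4.357)

At (3, 1/2): F = (-3.000, 39.500).
Jacobian J = [[-1, -2], [8·x·y + 4·x + 2·y^2, 4·x^2 + 4·x·y]].
At the point, J = [[-1.000, -2.000], [24.500, 42.000]] (det J = 7.000).
Solving J·Δ = −F gives Δ = (6.714, -4.857).
Then the next iterate is (x, y)₁ = (9.714, -4.357).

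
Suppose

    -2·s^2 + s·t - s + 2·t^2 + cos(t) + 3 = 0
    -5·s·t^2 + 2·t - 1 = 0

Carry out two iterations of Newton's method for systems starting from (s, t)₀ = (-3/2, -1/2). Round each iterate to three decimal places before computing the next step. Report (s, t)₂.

(-1.875, -0.450)

At (-3/2, -1/2): F = (2.12758, -0.125).
Jacobian J = [[-4·s + t - 1, s + 4·t - sin(t)], [-5·t^2, -10·s·t + 2]].
At the point, J = [[4.500, -3.02057], [-1.250, -5.500]] (det J = -28.52572).
Solving J·Δ = −F gives Δ = (-0.423, 0.074).
Then the next iterate is (s, t)₁ = (-1.923, -0.426).
Round to (-1.923, -0.426) and repeat: F = (-0.38008, -0.10711), J = [[6.266, -3.21377], [-0.90738, -6.19198]].
Δ = (0.048, -0.024), so (s, t)₂ = (-1.875, -0.450).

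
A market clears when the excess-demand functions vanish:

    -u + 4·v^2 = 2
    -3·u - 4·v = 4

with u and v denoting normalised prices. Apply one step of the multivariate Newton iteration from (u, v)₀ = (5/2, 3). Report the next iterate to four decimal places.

At (5/2, 3): F = (31.5000, -23.5000).
Jacobian J = [[-1, 8·v], [-3, -4]].
At the point, J = [[-1.0000, 24.0000], [-3.0000, -4.0000]] (det J = 76.0000).
Solving J·Δ = −F gives Δ = (-5.7632, -1.5526).
Then the next iterate is (u, v)₁ = (-3.2632, 1.4474).

(-3.2632, 1.4474)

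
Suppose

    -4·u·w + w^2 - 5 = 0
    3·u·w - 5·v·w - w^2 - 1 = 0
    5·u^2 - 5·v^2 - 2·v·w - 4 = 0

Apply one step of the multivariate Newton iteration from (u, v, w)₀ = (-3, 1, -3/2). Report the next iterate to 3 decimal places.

(-1.951, 1.619, 0.107)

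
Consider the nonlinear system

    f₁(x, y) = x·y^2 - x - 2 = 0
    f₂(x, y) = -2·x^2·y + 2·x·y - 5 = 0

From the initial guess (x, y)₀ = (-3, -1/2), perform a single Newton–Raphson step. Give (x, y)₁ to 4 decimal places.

At (-3, -1/2): F = (0.2500, 7.0000).
Jacobian J = [[y^2 - 1, 2·x·y], [-4·x·y + 2·y, -2·x^2 + 2·x]].
At the point, J = [[-0.7500, 3.0000], [-7.0000, -24.0000]] (det J = 39.0000).
Solving J·Δ = −F gives Δ = (0.6923, 0.0897).
Then the next iterate is (x, y)₁ = (-2.3077, -0.4103).

(-2.3077, -0.4103)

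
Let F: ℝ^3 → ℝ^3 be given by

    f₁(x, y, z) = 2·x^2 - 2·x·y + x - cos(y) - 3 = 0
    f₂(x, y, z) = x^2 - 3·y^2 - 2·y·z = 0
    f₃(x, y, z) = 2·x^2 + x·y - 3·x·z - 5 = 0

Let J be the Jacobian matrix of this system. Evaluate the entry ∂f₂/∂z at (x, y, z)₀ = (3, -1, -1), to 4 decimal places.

∂f₂/∂z = -2·y.
At (3, -1, -1) this is 2.0000.

2.0000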